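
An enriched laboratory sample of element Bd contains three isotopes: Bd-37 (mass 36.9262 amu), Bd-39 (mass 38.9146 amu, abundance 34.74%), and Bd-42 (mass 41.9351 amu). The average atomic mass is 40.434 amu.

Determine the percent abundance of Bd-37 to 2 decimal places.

Let x and y be the fractions of Bd-37 and Bd-42. Then x + y = 1 − 0.3474 = 0.6526 and 36.9262x + 41.9351y = 40.434 − 0.3474×38.9146 = 26.91506796.
Substituting: 36.9262x + 41.9351(0.6526 − x) = 26.91506796
(36.9262 − 41.9351)x = -0.4517783  ⇒  x = 0.09020, y = 0.56240
Bd-37: 9.02%, Bd-42: 56.24%.

9.02%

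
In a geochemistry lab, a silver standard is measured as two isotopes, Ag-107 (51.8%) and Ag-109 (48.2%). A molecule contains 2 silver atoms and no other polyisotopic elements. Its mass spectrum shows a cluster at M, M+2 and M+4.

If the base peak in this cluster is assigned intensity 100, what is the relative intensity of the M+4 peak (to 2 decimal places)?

46.53

Binomial terms of (0.518 + 0.482)^2: M 0.2683, M+2 0.4994, M+4 0.2323 → M+2 is the base peak.
P(M+2) = C(2,1) × 0.518^1 × 0.482^1 = 2 × 0.5180 × 0.4820 = 0.499352 (base)
P(M+4) = C(2,2) × 0.518^0 × 0.482^2 = 1 × 1.0000 × 0.232324 = 0.232324
Relative intensity = 0.232324 / 0.499352 × 100 = 46.53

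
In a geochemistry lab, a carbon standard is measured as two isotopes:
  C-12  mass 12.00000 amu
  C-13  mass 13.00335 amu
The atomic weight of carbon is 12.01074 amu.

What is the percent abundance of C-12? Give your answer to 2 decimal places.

98.93%

Writing the weighted mean with unknown fraction x of C-12:
12.00000·x + 13.00335·(1 − x) = 12.01074
(12.00000 − 13.00335)·x = 12.01074 − 13.00335
x = -0.99261 / -1.00335 = 0.98930 → 98.93% C-12, 1.07% C-13.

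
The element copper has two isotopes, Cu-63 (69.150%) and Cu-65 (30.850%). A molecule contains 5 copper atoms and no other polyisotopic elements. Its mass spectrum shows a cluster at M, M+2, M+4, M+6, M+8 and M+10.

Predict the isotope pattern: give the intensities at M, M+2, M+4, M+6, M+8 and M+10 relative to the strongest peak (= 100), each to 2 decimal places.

44.83 : 100.00 : 89.23 : 39.81 : 8.88 : 0.79

The 5 Cu atoms are independent, so intensities follow the terms of (0.69150 + 0.30850)^5.
P(M) = 0.69150^5 = 0.158111
P(M+2) = 5 × 0.69150^4 × 0.30850^1 = 0.352691
P(M+4) = 10 × 0.69150^3 × 0.30850^2 = 0.314693
P(M+6) = 10 × 0.69150^2 × 0.30850^3 = 0.140394
P(M+8) = 5 × 0.69150^1 × 0.30850^4 = 0.031317
P(M+10) = 0.30850^5 = 0.002794
The M+2 peak is largest (0.352691); scaling to 100 gives 44.83 : 100.00 : 89.23 : 39.81 : 8.88 : 0.79.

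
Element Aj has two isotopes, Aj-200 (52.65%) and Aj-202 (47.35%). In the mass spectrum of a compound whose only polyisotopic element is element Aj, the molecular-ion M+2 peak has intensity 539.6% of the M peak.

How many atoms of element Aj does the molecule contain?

6

For n independent Aj atoms, I(M+2)/I(M) = n · (abundance Aj-202) / (abundance Aj-200) = n · 0.4735/0.5265.
n = 5.396 × 0.5265/0.4735 = 6.00 ≈ 6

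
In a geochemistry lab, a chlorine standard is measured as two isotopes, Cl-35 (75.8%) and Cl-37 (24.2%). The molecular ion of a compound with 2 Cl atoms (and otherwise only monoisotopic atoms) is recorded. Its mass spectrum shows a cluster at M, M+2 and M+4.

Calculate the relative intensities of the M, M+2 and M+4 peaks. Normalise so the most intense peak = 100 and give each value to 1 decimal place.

Expanding (0.758 + 0.242)^2:
P(M) = 0.758^2 = 0.574564
P(M+2) = 2 × 0.758^1 × 0.242^1 = 0.366872
P(M+4) = 0.242^2 = 0.058564
The M peak is largest (0.574564); scaling to 100 gives 100.0 : 63.9 : 10.2.

100.0 : 63.9 : 10.2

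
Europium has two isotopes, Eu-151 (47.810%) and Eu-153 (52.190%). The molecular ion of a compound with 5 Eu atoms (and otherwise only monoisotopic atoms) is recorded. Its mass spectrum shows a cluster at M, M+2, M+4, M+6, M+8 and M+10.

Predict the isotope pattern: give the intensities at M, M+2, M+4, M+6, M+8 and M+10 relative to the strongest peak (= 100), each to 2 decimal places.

7.69 : 41.96 : 91.61 : 100.00 : 54.58 : 11.92

Expanding (0.47810 + 0.52190)^5:
P(M) = 0.47810^5 = 0.024980
P(M+2) = 5 × 0.47810^4 × 0.52190^1 = 0.136343
P(M+4) = 10 × 0.47810^3 × 0.52190^2 = 0.297667
P(M+6) = 10 × 0.47810^2 × 0.52190^3 = 0.324937
P(M+8) = 5 × 0.47810^1 × 0.52190^4 = 0.177353
P(M+10) = 0.52190^5 = 0.038720
The M+6 peak is largest (0.324937); scaling to 100 gives 7.69 : 41.96 : 91.61 : 100.00 : 54.58 : 11.92.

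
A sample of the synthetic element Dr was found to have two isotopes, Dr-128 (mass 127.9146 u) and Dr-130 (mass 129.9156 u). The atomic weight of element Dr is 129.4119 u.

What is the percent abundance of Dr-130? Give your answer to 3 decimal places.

74.828%

Writing the weighted mean with unknown fraction x of Dr-128:
127.9146·x + 129.9156·(1 − x) = 129.4119
(127.9146 − 129.9156)·x = 129.4119 − 129.9156
x = -0.5037 / -2.0010 = 0.25172 → 25.172% Dr-128, 74.828% Dr-130.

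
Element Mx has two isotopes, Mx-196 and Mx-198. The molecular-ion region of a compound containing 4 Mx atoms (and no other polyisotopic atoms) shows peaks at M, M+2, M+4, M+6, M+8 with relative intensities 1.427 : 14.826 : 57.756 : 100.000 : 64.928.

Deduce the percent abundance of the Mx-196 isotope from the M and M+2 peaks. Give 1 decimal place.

27.8%

If p is the fraction of Mx that is Mx-196, then I(M+2)/I(M) = [C(4,1)·p^3·(1−p)] / p^4 = 4·(1−p)/p = 14.826/1.427 = 10.3896
(1−p)/p = 10.3896/4 = 2.5974  ⇒  p = 1/(1 + 2.5974) = 0.2780
Mx-196: 27.8%, Mx-198: 72.2%.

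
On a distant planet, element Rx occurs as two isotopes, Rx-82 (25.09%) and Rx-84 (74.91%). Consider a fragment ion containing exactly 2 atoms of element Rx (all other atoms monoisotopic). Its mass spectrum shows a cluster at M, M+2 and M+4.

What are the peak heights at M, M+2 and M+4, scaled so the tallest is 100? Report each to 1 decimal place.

11.2 : 67.0 : 100.0

Expanding (0.2509 + 0.7491)^2:
P(M) = 0.2509^2 = 0.062951
P(M+2) = 2 × 0.2509^1 × 0.7491^1 = 0.375898
P(M+4) = 0.7491^2 = 0.561151
The M+4 peak is largest (0.561151); scaling to 100 gives 11.2 : 67.0 : 100.0.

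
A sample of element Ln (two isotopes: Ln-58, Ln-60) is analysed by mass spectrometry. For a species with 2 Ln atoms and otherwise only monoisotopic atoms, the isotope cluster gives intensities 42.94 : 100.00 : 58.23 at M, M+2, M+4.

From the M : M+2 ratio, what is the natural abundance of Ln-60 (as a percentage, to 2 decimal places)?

53.80%

If p is the fraction of Ln that is Ln-58, then I(M+2)/I(M) = [C(2,1)·p^1·(1−p)] / p^2 = 2·(1−p)/p = 100.00/42.94 = 2.3288
(1−p)/p = 2.3288/2 = 1.1644  ⇒  p = 1/(1 + 1.1644) = 0.4620
Ln-58: 46.20%, Ln-60: 53.80%.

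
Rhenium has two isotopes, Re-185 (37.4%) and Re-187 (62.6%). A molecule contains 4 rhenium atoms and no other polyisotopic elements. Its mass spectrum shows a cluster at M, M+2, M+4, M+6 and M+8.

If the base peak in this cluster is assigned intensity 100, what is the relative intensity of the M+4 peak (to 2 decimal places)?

Term probabilities: M 0.0196, M+2 0.1310, M+4 0.3289, M+6 0.3670, M+8 0.1536. Base peak = M+6.
P(M+6) = C(4,3) × 0.374^1 × 0.626^3 = 4 × 0.3740 × 0.24531438 = 0.366990 (base)
P(M+4) = C(4,2) × 0.374^2 × 0.626^2 = 6 × 0.139876 × 0.391876 = 0.328884
Relative intensity = 0.328884 / 0.366990 × 100 = 89.62

89.62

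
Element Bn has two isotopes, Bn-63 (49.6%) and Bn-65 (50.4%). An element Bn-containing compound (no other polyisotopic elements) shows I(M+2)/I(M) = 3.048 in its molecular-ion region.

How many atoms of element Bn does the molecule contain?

3

With n Bn atoms, P(M+2)/P(M) = C(n,1)·p^(n−1)q / p^n = n·q/p = n · 0.504/0.496.
n = 3.048 × 0.496/0.504 = 3.00 ≈ 3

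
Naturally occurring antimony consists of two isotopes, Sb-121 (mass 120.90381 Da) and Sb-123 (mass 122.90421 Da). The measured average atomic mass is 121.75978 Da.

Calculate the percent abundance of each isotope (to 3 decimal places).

Sb-121: 57.210%, Sb-123: 42.790%

Let x be the fractional abundance of Sb-121; then Sb-123 has abundance 1 − x.
120.90381·x + 122.90421·(1 − x) = 121.75978
(120.90381 − 122.90421)·x = 121.75978 − 122.90421
x = -1.14443 / -2.00040 = 0.57210 → 57.210% Sb-121, 42.790% Sb-123.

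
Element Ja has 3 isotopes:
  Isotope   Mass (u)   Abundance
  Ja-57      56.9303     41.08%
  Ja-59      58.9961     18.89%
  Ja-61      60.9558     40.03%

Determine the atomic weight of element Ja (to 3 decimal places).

Weight each isotope mass by its fractional abundance: 0.4108 × 56.9303 + 0.1889 × 58.9961 + 0.4003 × 60.9558
= 23.38697 + 11.14436 + 24.40061 = 58.93194 u

58.932 u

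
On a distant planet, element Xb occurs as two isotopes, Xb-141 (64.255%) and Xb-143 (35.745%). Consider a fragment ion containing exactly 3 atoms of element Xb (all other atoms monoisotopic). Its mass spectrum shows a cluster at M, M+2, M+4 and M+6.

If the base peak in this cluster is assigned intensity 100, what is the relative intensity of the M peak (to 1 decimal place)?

59.9

(0.64255 + 0.35745)^3 gives M 0.2653, M+2 0.4427, M+4 0.2463, M+6 0.0457; the largest is M+2.
P(M+2) = C(3,1) × 0.64255^2 × 0.35745^1 = 3 × 0.4128705 × 0.35745 = 0.442742 (base)
P(M) = C(3,0) × 0.64255^3 × 0.35745^0 = 1 × 0.26528994 × 1.0000 = 0.265290
Relative intensity = 0.265290 / 0.442742 × 100 = 59.9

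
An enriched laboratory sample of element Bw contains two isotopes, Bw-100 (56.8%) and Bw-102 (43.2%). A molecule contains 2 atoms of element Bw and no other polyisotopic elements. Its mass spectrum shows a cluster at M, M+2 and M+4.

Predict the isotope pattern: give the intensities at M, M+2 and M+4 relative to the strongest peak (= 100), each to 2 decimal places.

65.74 : 100.00 : 38.03

Each Bw atom is independently Bw-100 (p = 0.568) or Bw-102 (q = 0.432); the cluster is the binomial expansion (p + q)^2.
P(M) = 0.568^2 = 0.322624
P(M+2) = 2 × 0.568^1 × 0.432^1 = 0.490752
P(M+4) = 0.432^2 = 0.186624
The M+2 peak is largest (0.490752); scaling to 100 gives 65.74 : 100.00 : 38.03.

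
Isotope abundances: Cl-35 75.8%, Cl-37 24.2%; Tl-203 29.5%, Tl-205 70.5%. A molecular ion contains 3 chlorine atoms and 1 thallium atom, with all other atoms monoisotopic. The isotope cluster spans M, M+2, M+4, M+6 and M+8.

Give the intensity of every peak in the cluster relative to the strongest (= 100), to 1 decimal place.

29.9 : 100.0 : 77.5 : 22.8 : 2.3

Chlorine pattern (n=3): 0.43551951 : 0.41713346 : 0.13317454 : 0.01417249
Thallium pattern (n=1): 0.2950 : 0.7050
Convolve the two distributions (both contribute in 2-u steps):
  M: 0.43551951×0.2950 = 0.128478
  M+2: 0.43551951×0.7050 + 0.41713346×0.2950 = 0.430096
  M+4: 0.41713346×0.7050 + 0.13317454×0.2950 = 0.333366
  M+6: 0.13317454×0.7050 + 0.01417249×0.2950 = 0.098069
  M+8: 0.01417249×0.7050 = 0.009992
Scale to base peak (0.430096) = 100: 29.9 : 100.0 : 77.5 : 22.8 : 2.3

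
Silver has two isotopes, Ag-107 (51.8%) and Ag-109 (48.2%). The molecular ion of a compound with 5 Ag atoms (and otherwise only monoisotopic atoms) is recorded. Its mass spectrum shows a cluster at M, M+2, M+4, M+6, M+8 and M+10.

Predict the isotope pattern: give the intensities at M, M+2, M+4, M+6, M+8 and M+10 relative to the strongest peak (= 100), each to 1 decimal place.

11.5 : 53.7 : 100.0 : 93.1 : 43.3 : 8.1

The 5 Ag atoms are independent, so intensities follow the terms of (0.518 + 0.482)^5.
P(M) = 0.518^5 = 0.037295
P(M+2) = 5 × 0.518^4 × 0.482^1 = 0.173515
P(M+4) = 10 × 0.518^3 × 0.482^2 = 0.322911
P(M+6) = 10 × 0.518^2 × 0.482^3 = 0.300470
P(M+8) = 5 × 0.518^1 × 0.482^4 = 0.139794
P(M+10) = 0.482^5 = 0.026016
The M+4 peak is largest (0.322911); scaling to 100 gives 11.5 : 53.7 : 100.0 : 93.1 : 43.3 : 8.1.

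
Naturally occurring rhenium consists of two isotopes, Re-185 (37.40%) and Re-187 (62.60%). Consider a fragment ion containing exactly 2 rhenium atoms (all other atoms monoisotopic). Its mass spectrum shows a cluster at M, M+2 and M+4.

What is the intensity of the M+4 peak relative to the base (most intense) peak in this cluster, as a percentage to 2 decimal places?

83.69%

(0.3740 + 0.6260)^2 gives M 0.1399, M+2 0.4682, M+4 0.3919; the largest is M+2.
P(M+2) = C(2,1) × 0.3740^1 × 0.6260^1 = 2 × 0.3740 × 0.6260 = 0.468248 (base)
P(M+4) = C(2,2) × 0.3740^0 × 0.6260^2 = 1 × 1.0000 × 0.391876 = 0.391876
Relative intensity = 0.391876 / 0.468248 × 100 = 83.69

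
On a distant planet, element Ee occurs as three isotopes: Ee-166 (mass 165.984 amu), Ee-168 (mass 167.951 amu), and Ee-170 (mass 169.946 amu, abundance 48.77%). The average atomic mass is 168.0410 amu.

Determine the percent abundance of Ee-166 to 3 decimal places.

Let x and y be the fractions of Ee-166 and Ee-168. Then x + y = 1 − 0.4877 = 0.5123 and 165.984x + 167.951y = 168.0410 − 0.4877×169.946 = 85.1583358.
Substituting: 165.984x + 167.951(0.5123 − x) = 85.1583358
(165.984 − 167.951)x = -0.8829615  ⇒  x = 0.44889, y = 0.06341
Ee-166: 44.889%, Ee-168: 6.341%.

44.889%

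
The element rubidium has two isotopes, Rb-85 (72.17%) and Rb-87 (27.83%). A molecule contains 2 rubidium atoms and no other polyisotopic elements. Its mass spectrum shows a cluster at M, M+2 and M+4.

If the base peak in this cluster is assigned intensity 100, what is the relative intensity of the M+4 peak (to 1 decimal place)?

14.9

Term probabilities: M 0.5209, M+2 0.4017, M+4 0.0775. Base peak = M.
P(M) = C(2,0) × 0.7217^2 × 0.2783^0 = 1 × 0.52085089 × 1.0000 = 0.520851 (base)
P(M+4) = C(2,2) × 0.7217^0 × 0.2783^2 = 1 × 1.0000 × 0.07745089 = 0.077451
Relative intensity = 0.077451 / 0.520851 × 100 = 14.9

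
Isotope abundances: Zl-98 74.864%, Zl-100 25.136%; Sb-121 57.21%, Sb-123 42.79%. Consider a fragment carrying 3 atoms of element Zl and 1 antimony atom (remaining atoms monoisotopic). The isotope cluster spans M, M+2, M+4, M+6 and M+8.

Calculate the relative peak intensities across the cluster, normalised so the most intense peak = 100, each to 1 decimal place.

Element Zl pattern (n=3): 0.41958416 : 0.42263307 : 0.14190138 : 0.01588139
Antimony pattern (n=1): 0.5721 : 0.4279
Convolve the two distributions (both contribute in 2-u steps):
  M: 0.41958416×0.5721 = 0.240044
  M+2: 0.41958416×0.4279 + 0.42263307×0.5721 = 0.421328
  M+4: 0.42263307×0.4279 + 0.14190138×0.5721 = 0.262026
  M+6: 0.14190138×0.4279 + 0.01588139×0.5721 = 0.069805
  M+8: 0.01588139×0.4279 = 0.006796
Scale to base peak (0.421328) = 100: 57.0 : 100.0 : 62.2 : 16.6 : 1.6

57.0 : 100.0 : 62.2 : 16.6 : 1.6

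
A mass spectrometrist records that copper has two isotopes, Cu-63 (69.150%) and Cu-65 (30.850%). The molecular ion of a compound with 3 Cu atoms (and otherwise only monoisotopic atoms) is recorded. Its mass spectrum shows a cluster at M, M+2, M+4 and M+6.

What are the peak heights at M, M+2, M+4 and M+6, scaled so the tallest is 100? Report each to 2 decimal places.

Each Cu atom is independently Cu-63 (p = 0.69150) or Cu-65 (q = 0.30850); the cluster is the binomial expansion (p + q)^3.
P(M) = 0.69150^3 = 0.330656
P(M+2) = 3 × 0.69150^2 × 0.30850^1 = 0.442548
P(M+4) = 3 × 0.69150^1 × 0.30850^2 = 0.197435
P(M+6) = 0.30850^3 = 0.029361
The M+2 peak is largest (0.442548); scaling to 100 gives 74.72 : 100.00 : 44.61 : 6.63.

74.72 : 100.00 : 44.61 : 6.63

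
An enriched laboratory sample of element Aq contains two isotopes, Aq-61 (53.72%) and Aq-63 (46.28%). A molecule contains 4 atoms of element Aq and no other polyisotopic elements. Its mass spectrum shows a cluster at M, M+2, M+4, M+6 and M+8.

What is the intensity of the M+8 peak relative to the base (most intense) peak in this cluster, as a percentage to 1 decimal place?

12.4%

Term probabilities: M 0.0833, M+2 0.2870, M+4 0.3709, M+6 0.2130, M+8 0.0459. Base peak = M+4.
P(M+4) = C(4,2) × 0.5372^2 × 0.4628^2 = 6 × 0.28858384 × 0.21418384 = 0.370860 (base)
P(M+8) = C(4,4) × 0.5372^0 × 0.4628^4 = 1 × 1.0000 × 0.04587472 = 0.045875
Relative intensity = 0.045875 / 0.370860 × 100 = 12.4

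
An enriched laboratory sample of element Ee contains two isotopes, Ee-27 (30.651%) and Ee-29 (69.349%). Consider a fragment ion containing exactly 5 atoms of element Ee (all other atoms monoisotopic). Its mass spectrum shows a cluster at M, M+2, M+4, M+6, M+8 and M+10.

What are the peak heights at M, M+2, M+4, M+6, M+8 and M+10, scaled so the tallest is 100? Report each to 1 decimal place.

Each Ee atom is independently Ee-27 (p = 0.30651) or Ee-29 (q = 0.69349); the cluster is the binomial expansion (p + q)^5.
P(M) = 0.30651^5 = 0.002705
P(M+2) = 5 × 0.30651^4 × 0.69349^1 = 0.030605
P(M+4) = 10 × 0.30651^3 × 0.69349^2 = 0.138489
P(M+6) = 10 × 0.30651^2 × 0.69349^3 = 0.313336
P(M+8) = 5 × 0.30651^1 × 0.69349^4 = 0.354467
P(M+10) = 0.69349^5 = 0.160399
The M+8 peak is largest (0.354467); scaling to 100 gives 0.8 : 8.6 : 39.1 : 88.4 : 100.0 : 45.3.

0.8 : 8.6 : 39.1 : 88.4 : 100.0 : 45.3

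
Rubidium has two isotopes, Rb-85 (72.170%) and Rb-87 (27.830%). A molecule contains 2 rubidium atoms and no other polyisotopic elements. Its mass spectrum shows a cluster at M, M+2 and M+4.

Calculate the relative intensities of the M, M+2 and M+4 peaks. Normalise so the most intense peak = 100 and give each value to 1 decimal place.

Expanding (0.72170 + 0.27830)^2:
P(M) = 0.72170^2 = 0.520851
P(M+2) = 2 × 0.72170^1 × 0.27830^1 = 0.401698
P(M+4) = 0.27830^2 = 0.077451
The M peak is largest (0.520851); scaling to 100 gives 100.0 : 77.1 : 14.9.

100.0 : 77.1 : 14.9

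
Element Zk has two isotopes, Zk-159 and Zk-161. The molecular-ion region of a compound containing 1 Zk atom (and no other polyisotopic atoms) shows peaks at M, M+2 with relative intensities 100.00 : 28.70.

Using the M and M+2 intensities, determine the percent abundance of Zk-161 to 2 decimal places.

Let p = fractional abundance of Zk-159. I(M+2)/I(M) = [C(1,1)·p^0·(1−p)] / p^1 = 1·(1−p)/p = 28.70/100.00 = 0.2870
(1−p)/p = 0.2870/1 = 0.2870  ⇒  p = 1/(1 + 0.2870) = 0.7770
Zk-159: 77.70%, Zk-161: 22.30%.

22.30%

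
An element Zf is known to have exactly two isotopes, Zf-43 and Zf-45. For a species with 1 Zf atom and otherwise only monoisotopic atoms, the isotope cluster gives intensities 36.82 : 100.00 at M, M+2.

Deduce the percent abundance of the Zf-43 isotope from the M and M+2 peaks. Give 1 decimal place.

26.9%

If p is the fraction of Zf that is Zf-43, then I(M+2)/I(M) = [C(1,1)·p^0·(1−p)] / p^1 = 1·(1−p)/p = 100.00/36.82 = 2.7159
(1−p)/p = 2.7159/1 = 2.7159  ⇒  p = 1/(1 + 2.7159) = 0.2691
Zf-43: 26.9%, Zf-45: 73.1%.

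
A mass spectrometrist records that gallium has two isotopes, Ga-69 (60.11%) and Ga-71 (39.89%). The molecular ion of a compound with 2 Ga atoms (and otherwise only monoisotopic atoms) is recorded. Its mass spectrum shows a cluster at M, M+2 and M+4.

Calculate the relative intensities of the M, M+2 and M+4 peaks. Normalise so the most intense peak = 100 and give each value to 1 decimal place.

75.3 : 100.0 : 33.2

The 2 Ga atoms are independent, so intensities follow the terms of (0.6011 + 0.3989)^2.
P(M) = 0.6011^2 = 0.361321
P(M+2) = 2 × 0.6011^1 × 0.3989^1 = 0.479558
P(M+4) = 0.3989^2 = 0.159121
The M+2 peak is largest (0.479558); scaling to 100 gives 75.3 : 100.0 : 33.2.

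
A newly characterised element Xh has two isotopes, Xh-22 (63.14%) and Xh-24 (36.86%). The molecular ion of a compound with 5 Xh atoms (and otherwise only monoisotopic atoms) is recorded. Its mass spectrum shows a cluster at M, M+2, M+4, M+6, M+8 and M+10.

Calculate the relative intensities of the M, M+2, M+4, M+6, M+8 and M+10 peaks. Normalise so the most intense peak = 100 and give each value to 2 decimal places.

Each Xh atom is independently Xh-22 (p = 0.6314) or Xh-24 (q = 0.3686); the cluster is the binomial expansion (p + q)^5.
P(M) = 0.6314^5 = 0.100351
P(M+2) = 5 × 0.6314^4 × 0.3686^1 = 0.292916
P(M+4) = 10 × 0.6314^3 × 0.3686^2 = 0.341999
P(M+6) = 10 × 0.6314^2 × 0.3686^3 = 0.199653
P(M+8) = 5 × 0.6314^1 × 0.3686^4 = 0.058277
P(M+10) = 0.3686^5 = 0.006804
The M+4 peak is largest (0.341999); scaling to 100 gives 29.34 : 85.65 : 100.00 : 58.38 : 17.04 : 1.99.

29.34 : 85.65 : 100.00 : 58.38 : 17.04 : 1.99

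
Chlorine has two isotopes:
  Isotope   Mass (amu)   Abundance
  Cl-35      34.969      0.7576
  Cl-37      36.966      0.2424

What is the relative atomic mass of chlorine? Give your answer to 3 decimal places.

Average mass = Σ (abundance × isotope mass) = 0.7576 × 34.969 + 0.2424 × 36.966
= 26.4925 + 8.9606 = 35.4531 amu

35.453 amu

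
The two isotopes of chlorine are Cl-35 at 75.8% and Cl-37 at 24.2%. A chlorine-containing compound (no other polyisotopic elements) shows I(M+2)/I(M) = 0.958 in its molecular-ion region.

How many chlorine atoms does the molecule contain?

For n independent Cl atoms, I(M+2)/I(M) = n · (abundance Cl-37) / (abundance Cl-35) = n · 0.242/0.758.
n = 0.958 × 0.758/0.242 = 3.00 ≈ 3

3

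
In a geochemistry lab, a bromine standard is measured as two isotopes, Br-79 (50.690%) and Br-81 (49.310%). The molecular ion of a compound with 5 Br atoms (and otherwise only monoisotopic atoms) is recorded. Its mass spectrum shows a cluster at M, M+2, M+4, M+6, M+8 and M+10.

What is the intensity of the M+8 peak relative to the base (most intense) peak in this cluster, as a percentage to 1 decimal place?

47.3%

Term probabilities: M 0.0335, M+2 0.1628, M+4 0.3167, M+6 0.3081, M+8 0.1498, M+10 0.0292. Base peak = M+4.
P(M+4) = C(5,2) × 0.50690^3 × 0.49310^2 = 10 × 0.13024674 × 0.24314761 = 0.316692 (base)
P(M+8) = C(5,4) × 0.50690^1 × 0.49310^4 = 5 × 0.5069 × 0.05912076 = 0.149842
Relative intensity = 0.149842 / 0.316692 × 100 = 47.3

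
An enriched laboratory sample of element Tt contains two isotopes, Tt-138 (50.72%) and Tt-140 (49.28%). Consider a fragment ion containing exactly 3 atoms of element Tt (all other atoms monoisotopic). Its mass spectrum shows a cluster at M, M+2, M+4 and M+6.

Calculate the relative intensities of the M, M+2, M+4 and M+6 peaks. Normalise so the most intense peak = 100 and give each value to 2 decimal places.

Each Tt atom is independently Tt-138 (p = 0.5072) or Tt-140 (q = 0.4928); the cluster is the binomial expansion (p + q)^3.
P(M) = 0.5072^3 = 0.130478
P(M+2) = 3 × 0.5072^2 × 0.4928^1 = 0.380321
P(M+4) = 3 × 0.5072^1 × 0.4928^2 = 0.369523
P(M+6) = 0.4928^3 = 0.119677
The M+2 peak is largest (0.380321); scaling to 100 gives 34.31 : 100.00 : 97.16 : 31.47.

34.31 : 100.00 : 97.16 : 31.47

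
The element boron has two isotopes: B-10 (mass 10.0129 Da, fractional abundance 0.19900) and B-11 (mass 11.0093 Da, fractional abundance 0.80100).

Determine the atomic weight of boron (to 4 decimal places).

10.8110 Da

Weight each isotope mass by its fractional abundance: 0.19900 × 10.0129 + 0.80100 × 11.0093
= 1.99257 + 8.81845 = 10.81102 Da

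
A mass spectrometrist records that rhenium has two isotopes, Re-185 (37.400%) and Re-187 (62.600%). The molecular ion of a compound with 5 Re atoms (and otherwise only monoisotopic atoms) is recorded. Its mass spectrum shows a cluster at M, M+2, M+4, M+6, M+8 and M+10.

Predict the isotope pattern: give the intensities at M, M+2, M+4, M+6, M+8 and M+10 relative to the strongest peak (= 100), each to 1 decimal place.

Each Re atom is independently Re-185 (p = 0.37400) or Re-187 (q = 0.62600); the cluster is the binomial expansion (p + q)^5.
P(M) = 0.37400^5 = 0.007317
P(M+2) = 5 × 0.37400^4 × 0.62600^1 = 0.061239
P(M+4) = 10 × 0.37400^3 × 0.62600^2 = 0.205005
P(M+6) = 10 × 0.37400^2 × 0.62600^3 = 0.343136
P(M+8) = 5 × 0.37400^1 × 0.62600^4 = 0.287170
P(M+10) = 0.62600^5 = 0.096133
The M+6 peak is largest (0.343136); scaling to 100 gives 2.1 : 17.8 : 59.7 : 100.0 : 83.7 : 28.0.

2.1 : 17.8 : 59.7 : 100.0 : 83.7 : 28.0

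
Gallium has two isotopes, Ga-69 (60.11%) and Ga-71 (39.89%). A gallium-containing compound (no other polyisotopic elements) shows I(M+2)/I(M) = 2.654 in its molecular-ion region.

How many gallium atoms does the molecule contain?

The M+2/M ratio from n Ga atoms is n · q/p = n · 0.3989/0.6011.
n = 2.654 × 0.6011/0.3989 = 4.00 ≈ 4

4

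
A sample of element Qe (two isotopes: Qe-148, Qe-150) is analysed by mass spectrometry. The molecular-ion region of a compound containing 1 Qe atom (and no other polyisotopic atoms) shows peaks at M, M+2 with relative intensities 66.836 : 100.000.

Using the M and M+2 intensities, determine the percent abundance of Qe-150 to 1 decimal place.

59.9%

Write p for the Qe-148 fraction. I(M+2)/I(M) = [C(1,1)·p^0·(1−p)] / p^1 = 1·(1−p)/p = 100.000/66.836 = 1.4962
(1−p)/p = 1.4962/1 = 1.4962  ⇒  p = 1/(1 + 1.4962) = 0.4006
Qe-148: 40.1%, Qe-150: 59.9%.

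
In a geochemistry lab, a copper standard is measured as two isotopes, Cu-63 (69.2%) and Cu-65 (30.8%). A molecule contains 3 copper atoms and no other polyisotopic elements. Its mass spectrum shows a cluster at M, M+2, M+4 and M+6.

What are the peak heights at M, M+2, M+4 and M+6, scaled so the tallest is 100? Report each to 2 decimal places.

74.89 : 100.00 : 44.51 : 6.60

The 3 Cu atoms are independent, so intensities follow the terms of (0.692 + 0.308)^3.
P(M) = 0.692^3 = 0.331374
P(M+2) = 3 × 0.692^2 × 0.308^1 = 0.442470
P(M+4) = 3 × 0.692^1 × 0.308^2 = 0.196938
P(M+6) = 0.308^3 = 0.029218
The M+2 peak is largest (0.442470); scaling to 100 gives 74.89 : 100.00 : 44.51 : 6.60.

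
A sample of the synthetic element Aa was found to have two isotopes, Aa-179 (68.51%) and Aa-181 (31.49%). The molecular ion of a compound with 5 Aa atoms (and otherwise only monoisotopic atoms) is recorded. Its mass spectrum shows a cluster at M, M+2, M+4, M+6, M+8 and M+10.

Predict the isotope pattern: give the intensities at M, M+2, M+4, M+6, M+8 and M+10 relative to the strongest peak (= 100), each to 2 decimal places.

43.51 : 100.00 : 91.93 : 42.25 : 9.71 : 0.89

Each Aa atom is independently Aa-179 (p = 0.6851) or Aa-181 (q = 0.3149); the cluster is the binomial expansion (p + q)^5.
P(M) = 0.6851^5 = 0.150928
P(M+2) = 5 × 0.6851^4 × 0.3149^1 = 0.346863
P(M+4) = 10 × 0.6851^3 × 0.3149^2 = 0.318865
P(M+6) = 10 × 0.6851^2 × 0.3149^3 = 0.146564
P(M+8) = 5 × 0.6851^1 × 0.3149^4 = 0.033683
P(M+10) = 0.3149^5 = 0.003096
The M+2 peak is largest (0.346863); scaling to 100 gives 43.51 : 100.00 : 91.93 : 42.25 : 9.71 : 0.89.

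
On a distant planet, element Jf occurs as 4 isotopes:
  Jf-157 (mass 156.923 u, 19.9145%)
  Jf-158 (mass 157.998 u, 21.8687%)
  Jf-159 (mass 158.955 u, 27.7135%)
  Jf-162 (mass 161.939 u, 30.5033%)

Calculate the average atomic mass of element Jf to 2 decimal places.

159.25 u

Weight each isotope mass by its fractional abundance: 0.199145 × 156.923 + 0.218687 × 157.998 + 0.277135 × 158.955 + 0.305033 × 161.939
= 31.2504 + 34.5521 + 44.0520 + 49.3967 = 159.2512 u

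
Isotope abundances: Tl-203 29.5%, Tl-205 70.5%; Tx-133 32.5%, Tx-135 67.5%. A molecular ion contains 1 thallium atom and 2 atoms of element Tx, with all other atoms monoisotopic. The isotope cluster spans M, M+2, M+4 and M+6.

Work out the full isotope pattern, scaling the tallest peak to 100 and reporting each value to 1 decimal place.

Thallium pattern (n=1): 0.2950 : 0.7050
Element Tx pattern (n=2): 0.105625 : 0.43875 : 0.455625
Convolve the two distributions (both contribute in 2-u steps):
  M: 0.2950×0.105625 = 0.031159
  M+2: 0.2950×0.43875 + 0.7050×0.105625 = 0.203897
  M+4: 0.2950×0.455625 + 0.7050×0.43875 = 0.443728
  M+6: 0.7050×0.455625 = 0.321216
Scale to base peak (0.443728) = 100: 7.0 : 46.0 : 100.0 : 72.4

7.0 : 46.0 : 100.0 : 72.4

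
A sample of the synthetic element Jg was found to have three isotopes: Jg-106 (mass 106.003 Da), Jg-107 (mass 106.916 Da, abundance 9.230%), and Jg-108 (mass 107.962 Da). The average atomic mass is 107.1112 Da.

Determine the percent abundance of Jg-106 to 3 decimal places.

38.502%

The remaining 90.770% is split between Jg-106 (fraction x) and Jg-108 (fraction 0.90770 − x).
Substituting: 106.003x + 107.962(0.90770 − x) = 97.2428532
(106.003 − 107.962)x = -0.7542542  ⇒  x = 0.38502, y = 0.52268
Jg-106: 38.502%, Jg-108: 52.268%.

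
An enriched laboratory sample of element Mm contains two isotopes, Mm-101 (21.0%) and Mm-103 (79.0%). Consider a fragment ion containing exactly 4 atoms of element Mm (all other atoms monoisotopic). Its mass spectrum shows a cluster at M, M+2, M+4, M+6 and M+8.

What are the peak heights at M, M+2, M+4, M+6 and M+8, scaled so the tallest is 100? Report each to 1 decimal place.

Expanding (0.210 + 0.790)^4:
P(M) = 0.210^4 = 0.001945
P(M+2) = 4 × 0.210^3 × 0.790^1 = 0.029265
P(M+4) = 6 × 0.210^2 × 0.790^2 = 0.165137
P(M+6) = 4 × 0.210^1 × 0.790^3 = 0.414153
P(M+8) = 0.790^4 = 0.389501
The M+6 peak is largest (0.414153); scaling to 100 gives 0.5 : 7.1 : 39.9 : 100.0 : 94.0.

0.5 : 7.1 : 39.9 : 100.0 : 94.0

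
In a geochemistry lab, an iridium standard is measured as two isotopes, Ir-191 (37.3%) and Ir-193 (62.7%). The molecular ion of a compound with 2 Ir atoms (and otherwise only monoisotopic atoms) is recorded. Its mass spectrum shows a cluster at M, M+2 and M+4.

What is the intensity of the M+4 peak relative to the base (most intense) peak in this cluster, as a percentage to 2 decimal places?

Binomial terms of (0.373 + 0.627)^2: M 0.1391, M+2 0.4677, M+4 0.3931 → M+2 is the base peak.
P(M+2) = C(2,1) × 0.373^1 × 0.627^1 = 2 × 0.3730 × 0.6270 = 0.467742 (base)
P(M+4) = C(2,2) × 0.373^0 × 0.627^2 = 1 × 1.0000 × 0.393129 = 0.393129
Relative intensity = 0.393129 / 0.467742 × 100 = 84.05

84.05%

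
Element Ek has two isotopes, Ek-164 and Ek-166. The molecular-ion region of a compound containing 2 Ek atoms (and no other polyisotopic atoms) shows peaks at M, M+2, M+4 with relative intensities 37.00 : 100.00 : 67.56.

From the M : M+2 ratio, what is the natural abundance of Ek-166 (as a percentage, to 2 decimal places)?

57.47%

Let p = fractional abundance of Ek-164. I(M+2)/I(M) = [C(2,1)·p^1·(1−p)] / p^2 = 2·(1−p)/p = 100.00/37.00 = 2.7027
(1−p)/p = 2.7027/2 = 1.3514  ⇒  p = 1/(1 + 1.3514) = 0.4253
Ek-164: 42.53%, Ek-166: 57.47%.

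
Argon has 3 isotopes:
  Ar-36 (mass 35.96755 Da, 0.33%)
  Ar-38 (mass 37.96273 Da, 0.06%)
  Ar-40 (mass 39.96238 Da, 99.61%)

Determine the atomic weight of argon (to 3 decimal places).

39.948 Da

The abundance-weighted mean is 0.0033 × 35.96755 + 0.0006 × 37.96273 + 0.9961 × 39.96238
= 0.118693 + 0.022778 + 39.806527 = 39.947998 Da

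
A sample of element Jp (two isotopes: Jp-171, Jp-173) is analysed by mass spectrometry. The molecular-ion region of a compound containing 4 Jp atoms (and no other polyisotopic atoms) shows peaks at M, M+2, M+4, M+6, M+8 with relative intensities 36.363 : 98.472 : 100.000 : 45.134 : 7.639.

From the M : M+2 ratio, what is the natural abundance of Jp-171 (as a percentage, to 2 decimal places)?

If p is the fraction of Jp that is Jp-171, then I(M+2)/I(M) = [C(4,1)·p^3·(1−p)] / p^4 = 4·(1−p)/p = 98.472/36.363 = 2.7080
(1−p)/p = 2.7080/4 = 0.6770  ⇒  p = 1/(1 + 0.6770) = 0.5963
Jp-171: 59.63%, Jp-173: 40.37%.

59.63%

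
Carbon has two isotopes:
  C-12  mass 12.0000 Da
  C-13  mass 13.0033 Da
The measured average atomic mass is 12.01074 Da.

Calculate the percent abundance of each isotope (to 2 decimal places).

C-12: 98.93%, C-13: 1.07%

With x = fraction of C-12 (so C-13 is 1 − x):
12.0000·x + 13.0033·(1 − x) = 12.01074
(12.0000 − 13.0033)·x = 12.01074 − 13.0033
x = -0.99256 / -1.0033 = 0.98930 → 98.93% C-12, 1.07% C-13.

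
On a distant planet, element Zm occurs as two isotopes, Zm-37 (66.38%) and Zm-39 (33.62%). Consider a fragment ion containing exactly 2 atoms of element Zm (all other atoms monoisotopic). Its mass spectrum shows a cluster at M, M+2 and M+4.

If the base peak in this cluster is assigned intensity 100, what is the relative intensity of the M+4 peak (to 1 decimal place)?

(0.6638 + 0.3362)^2 gives M 0.4406, M+2 0.4463, M+4 0.1130; the largest is M+2.
P(M+2) = C(2,1) × 0.6638^1 × 0.3362^1 = 2 × 0.6638 × 0.3362 = 0.446339 (base)
P(M+4) = C(2,2) × 0.6638^0 × 0.3362^2 = 1 × 1.0000 × 0.11303044 = 0.113030
Relative intensity = 0.113030 / 0.446339 × 100 = 25.3

25.3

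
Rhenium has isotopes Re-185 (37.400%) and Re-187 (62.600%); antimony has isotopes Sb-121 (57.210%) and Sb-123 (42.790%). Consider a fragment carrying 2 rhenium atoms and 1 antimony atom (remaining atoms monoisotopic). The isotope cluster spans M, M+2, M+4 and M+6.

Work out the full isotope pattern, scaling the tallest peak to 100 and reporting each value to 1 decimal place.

Rhenium pattern (n=2): 0.139876 : 0.468248 : 0.391876
Antimony pattern (n=1): 0.5721 : 0.4279
Convolve the two distributions (both contribute in 2-u steps):
  M: 0.139876×0.5721 = 0.080023
  M+2: 0.139876×0.4279 + 0.468248×0.5721 = 0.327738
  M+4: 0.468248×0.4279 + 0.391876×0.5721 = 0.424556
  M+6: 0.391876×0.4279 = 0.167684
Scale to base peak (0.424556) = 100: 18.8 : 77.2 : 100.0 : 39.5

18.8 : 77.2 : 100.0 : 39.5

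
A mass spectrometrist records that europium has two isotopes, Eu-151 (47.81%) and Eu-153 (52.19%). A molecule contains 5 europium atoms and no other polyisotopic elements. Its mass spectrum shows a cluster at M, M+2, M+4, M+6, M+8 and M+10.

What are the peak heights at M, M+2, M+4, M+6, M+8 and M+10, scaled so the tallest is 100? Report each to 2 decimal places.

7.69 : 41.96 : 91.61 : 100.00 : 54.58 : 11.92

Expanding (0.4781 + 0.5219)^5:
P(M) = 0.4781^5 = 0.024980
P(M+2) = 5 × 0.4781^4 × 0.5219^1 = 0.136343
P(M+4) = 10 × 0.4781^3 × 0.5219^2 = 0.297667
P(M+6) = 10 × 0.4781^2 × 0.5219^3 = 0.324937
P(M+8) = 5 × 0.4781^1 × 0.5219^4 = 0.177353
P(M+10) = 0.5219^5 = 0.038720
The M+6 peak is largest (0.324937); scaling to 100 gives 7.69 : 41.96 : 91.61 : 100.00 : 54.58 : 11.92.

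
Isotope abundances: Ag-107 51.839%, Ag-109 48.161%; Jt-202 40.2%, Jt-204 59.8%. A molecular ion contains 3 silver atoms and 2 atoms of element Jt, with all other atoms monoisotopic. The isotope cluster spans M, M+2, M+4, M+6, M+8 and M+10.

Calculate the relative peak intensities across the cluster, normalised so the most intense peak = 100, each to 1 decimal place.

6.8 : 39.3 : 89.2 : 100.0 : 55.3 : 12.1

Silver pattern (n=3): 0.13930601 : 0.38826655 : 0.36071887 : 0.11170857
Element Jt pattern (n=2): 0.161604 : 0.480792 : 0.357604
Convolve the two distributions (both contribute in 2-u steps):
  M: 0.13930601×0.161604 = 0.022512
  M+2: 0.13930601×0.480792 + 0.38826655×0.161604 = 0.129723
  M+4: 0.13930601×0.357604 + 0.38826655×0.480792 + 0.36071887×0.161604 = 0.294785
  M+6: 0.38826655×0.357604 + 0.36071887×0.480792 + 0.11170857×0.161604 = 0.330329
  M+8: 0.36071887×0.357604 + 0.11170857×0.480792 = 0.182703
  M+10: 0.11170857×0.357604 = 0.039947
Scale to base peak (0.330329) = 100: 6.8 : 39.3 : 89.2 : 100.0 : 55.3 : 12.1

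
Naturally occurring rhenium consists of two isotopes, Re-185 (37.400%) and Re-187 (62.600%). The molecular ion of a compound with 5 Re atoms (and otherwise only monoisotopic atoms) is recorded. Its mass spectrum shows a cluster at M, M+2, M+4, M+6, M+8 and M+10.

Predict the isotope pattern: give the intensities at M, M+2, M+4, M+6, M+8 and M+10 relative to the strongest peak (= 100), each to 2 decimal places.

2.13 : 17.85 : 59.74 : 100.00 : 83.69 : 28.02

Expanding (0.37400 + 0.62600)^5:
P(M) = 0.37400^5 = 0.007317
P(M+2) = 5 × 0.37400^4 × 0.62600^1 = 0.061239
P(M+4) = 10 × 0.37400^3 × 0.62600^2 = 0.205005
P(M+6) = 10 × 0.37400^2 × 0.62600^3 = 0.343136
P(M+8) = 5 × 0.37400^1 × 0.62600^4 = 0.287170
P(M+10) = 0.62600^5 = 0.096133
The M+6 peak is largest (0.343136); scaling to 100 gives 2.13 : 17.85 : 59.74 : 100.00 : 83.69 : 28.02.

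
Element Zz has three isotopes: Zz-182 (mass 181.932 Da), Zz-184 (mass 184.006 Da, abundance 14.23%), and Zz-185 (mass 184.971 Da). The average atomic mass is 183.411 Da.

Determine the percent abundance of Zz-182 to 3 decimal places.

The remaining 85.77% is split between Zz-182 (fraction x) and Zz-185 (fraction 0.8577 − x).
Substituting: 181.932x + 184.971(0.8577 − x) = 157.2269462
(181.932 − 184.971)x = -1.4226805  ⇒  x = 0.46814, y = 0.38956
Zz-182: 46.814%, Zz-185: 38.956%.

46.814%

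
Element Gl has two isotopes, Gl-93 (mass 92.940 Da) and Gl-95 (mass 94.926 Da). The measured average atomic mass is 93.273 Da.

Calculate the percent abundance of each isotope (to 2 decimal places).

Gl-93: 83.23%, Gl-95: 16.77%

Writing the weighted mean with unknown fraction x of Gl-93:
92.940·x + 94.926·(1 − x) = 93.273
(92.940 − 94.926)·x = 93.273 − 94.926
x = -1.653 / -1.986 = 0.83233 → 83.23% Gl-93, 16.77% Gl-95.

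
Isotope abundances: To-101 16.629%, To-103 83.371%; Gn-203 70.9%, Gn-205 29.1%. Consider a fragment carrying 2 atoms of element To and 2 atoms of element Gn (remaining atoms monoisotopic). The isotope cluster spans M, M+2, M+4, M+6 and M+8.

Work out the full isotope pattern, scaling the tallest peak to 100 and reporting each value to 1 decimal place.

Element To pattern (n=2): 0.02765236 : 0.27727527 : 0.69507236
Element Gn pattern (n=2): 0.502681 : 0.412638 : 0.084681
Convolve the two distributions (both contribute in 2-u steps):
  M: 0.02765236×0.502681 = 0.013900
  M+2: 0.02765236×0.412638 + 0.27727527×0.502681 = 0.150791
  M+4: 0.02765236×0.084681 + 0.27727527×0.412638 + 0.69507236×0.502681 = 0.466156
  M+6: 0.27727527×0.084681 + 0.69507236×0.412638 = 0.310293
  M+8: 0.69507236×0.084681 = 0.058859
Scale to base peak (0.466156) = 100: 3.0 : 32.3 : 100.0 : 66.6 : 12.6

3.0 : 32.3 : 100.0 : 66.6 : 12.6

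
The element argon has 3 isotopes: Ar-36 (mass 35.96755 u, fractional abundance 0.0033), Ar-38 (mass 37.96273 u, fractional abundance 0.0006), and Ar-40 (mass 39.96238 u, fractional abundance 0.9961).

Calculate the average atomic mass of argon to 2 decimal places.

The abundance-weighted mean is 0.0033 × 35.96755 + 0.0006 × 37.96273 + 0.9961 × 39.96238
= 0.118693 + 0.022778 + 39.806527 = 39.947998 u

39.95 u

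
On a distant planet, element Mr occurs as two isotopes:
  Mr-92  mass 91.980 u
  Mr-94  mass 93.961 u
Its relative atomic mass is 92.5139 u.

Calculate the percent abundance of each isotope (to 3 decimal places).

Mr-92: 73.049%, Mr-94: 26.951%

With x = fraction of Mr-92 (so Mr-94 is 1 − x):
91.980·x + 93.961·(1 − x) = 92.5139
(91.980 − 93.961)·x = 92.5139 − 93.961
x = -1.4471 / -1.981 = 0.73049 → 73.049% Mr-92, 26.951% Mr-94.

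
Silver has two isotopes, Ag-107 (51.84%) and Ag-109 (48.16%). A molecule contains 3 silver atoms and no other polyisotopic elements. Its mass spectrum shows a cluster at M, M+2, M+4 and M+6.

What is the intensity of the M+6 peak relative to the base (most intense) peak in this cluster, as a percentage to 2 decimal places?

28.77%

Binomial terms of (0.5184 + 0.4816)^3: M 0.1393, M+2 0.3883, M+4 0.3607, M+6 0.1117 → M+2 is the base peak.
P(M+2) = C(3,1) × 0.5184^2 × 0.4816^1 = 3 × 0.26873856 × 0.4816 = 0.388273 (base)
P(M+6) = C(3,3) × 0.5184^0 × 0.4816^3 = 1 × 1.0000 × 0.11170161 = 0.111702
Relative intensity = 0.111702 / 0.388273 × 100 = 28.77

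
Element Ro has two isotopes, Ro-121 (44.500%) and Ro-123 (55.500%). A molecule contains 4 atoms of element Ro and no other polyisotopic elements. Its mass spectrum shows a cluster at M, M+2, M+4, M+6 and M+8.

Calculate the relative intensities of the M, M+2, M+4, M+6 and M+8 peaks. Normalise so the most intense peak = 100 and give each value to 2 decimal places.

10.71 : 53.45 : 100.00 : 83.15 : 25.92

The 4 Ro atoms are independent, so intensities follow the terms of (0.44500 + 0.55500)^4.
P(M) = 0.44500^4 = 0.039214
P(M+2) = 4 × 0.44500^3 × 0.55500^1 = 0.195629
P(M+4) = 6 × 0.44500^2 × 0.55500^2 = 0.365980
P(M+6) = 4 × 0.44500^1 × 0.55500^3 = 0.304298
P(M+8) = 0.55500^4 = 0.094879
The M+4 peak is largest (0.365980); scaling to 100 gives 10.71 : 53.45 : 100.00 : 83.15 : 25.92.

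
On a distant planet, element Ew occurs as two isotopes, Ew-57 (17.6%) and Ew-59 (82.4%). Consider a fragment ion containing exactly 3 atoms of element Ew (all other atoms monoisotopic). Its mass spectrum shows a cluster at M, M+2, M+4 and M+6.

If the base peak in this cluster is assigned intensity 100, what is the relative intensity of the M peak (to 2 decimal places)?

0.97

Binomial terms of (0.176 + 0.824)^3: M 0.0055, M+2 0.0766, M+4 0.3585, M+6 0.5595 → M+6 is the base peak.
P(M+6) = C(3,3) × 0.176^0 × 0.824^3 = 1 × 1.0000 × 0.55947622 = 0.559476 (base)
P(M) = C(3,0) × 0.176^3 × 0.824^0 = 1 × 0.00545178 × 1.0000 = 0.005452
Relative intensity = 0.005452 / 0.559476 × 100 = 0.97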